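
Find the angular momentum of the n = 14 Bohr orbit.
1.47640e-33 J·s (or 14ℏ)

In the Bohr model, angular momentum is quantized:
L = nℏ

where ℏ = h/(2π) = 1.0545718e-34 J·s

For n = 14:
L = 14 × 1.0545718e-34 J·s
L = 1.47640e-33 J·s

This can also be written as L = 14ℏ.
The angular momentum is an integer multiple of the reduced Planck constant.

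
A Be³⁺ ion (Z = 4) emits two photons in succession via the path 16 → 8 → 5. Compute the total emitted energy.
7.86 eV

The energy levels of Be³⁺ are E_n = -13.6057 × 4² / n² eV.

First transition (16 → 8):
ΔE₁ = |E_8 - E_16|
ΔE₁ = |-3.40142500 - (-0.85035625)| = 2.55107 eV

Second transition (8 → 5):
ΔE₂ = |E_5 - E_8|
ΔE₂ = |-8.70764800 - (-3.40142500)| = 5.30622 eV

Total energy released:
E_total = ΔE₁ + ΔE₂ = 2.55107 + 5.30622 = 7.86 eV

Note: This equals the direct transition 16 → 5: 7.86 eV ✓
Energy is conserved regardless of the path taken.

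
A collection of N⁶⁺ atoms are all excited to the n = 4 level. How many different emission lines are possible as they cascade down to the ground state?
6

The electron can occupy levels n = 1, 2, ..., 4 during de-excitation — that is m = 4 - 1 + 1 = 4 distinct levels.

The number of distinct spectral lines equals the number of ways to choose 2 of these m levels (each pair gives one possible emission transition):

Number of lines = m(m-1)/2 = 4×3/2 = 6

These correspond to all possible transitions between the 4 levels:
4 → 3, 4 → 2, 4 → 1, 3 → 2, 3 → 1, 2 → 1

Each transition produces a photon with a unique energy (and thus wavelength). This count does not depend on Z.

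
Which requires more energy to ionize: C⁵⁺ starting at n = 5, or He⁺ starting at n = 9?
C⁵⁺ at n = 5 (E = -19.59 eV)

Using E_n = -13.6057 Z² / n² eV:

C⁵⁺ (Z = 6) at n = 5:
E = -13.6057 × 6² / 5² = -13.6057 × 36 / 25 = -19.59221 eV

He⁺ (Z = 2) at n = 9:
E = -13.6057 × 2² / 9² = -13.6057 × 4 / 81 = -0.67189 eV

Since -19.59221 eV < -0.67189 eV,
C⁵⁺ at n = 5 is more tightly bound (requires more energy to ionize).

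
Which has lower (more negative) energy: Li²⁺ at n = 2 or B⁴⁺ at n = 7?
Li²⁺ at n = 2 (E = -30.61 eV)

Using E_n = -13.6057 Z² / n² eV:

Li²⁺ (Z = 3) at n = 2:
E = -13.6057 × 3² / 2² = -13.6057 × 9 / 4 = -30.61283 eV

B⁴⁺ (Z = 5) at n = 7:
E = -13.6057 × 5² / 7² = -13.6057 × 25 / 49 = -6.94168 eV

Since -30.61283 eV < -6.94168 eV,
Li²⁺ at n = 2 is more tightly bound (requires more energy to ionize).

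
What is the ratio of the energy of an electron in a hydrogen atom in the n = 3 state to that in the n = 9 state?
9.00

Using E_n = -13.6057 Z² / n² eV with Z = 1:

E_3 = -13.6057 / 3² = -13.6057 / 9 = -1.51174444 eV
E_9 = -13.6057 / 9² = -13.6057 / 81 = -0.16797160 eV

The ratio is:
E_3/E_9 = (-1.51174444) / (-0.16797160)
E_3/E_9 = (-13.6057/9) / (-13.6057/81)
E_3/E_9 = 81/9
E_3/E_9 = 9.00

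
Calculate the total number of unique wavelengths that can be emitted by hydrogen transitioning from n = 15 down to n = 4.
66

The electron can occupy levels n = 4, 5, ..., 15 during de-excitation — that is m = 15 - 4 + 1 = 12 distinct levels.

The number of distinct spectral lines equals the number of ways to choose 2 of these m levels (each pair gives one possible emission transition):

Number of lines = m(m-1)/2 = 12×11/2 = 66

These correspond to all possible transitions between the 12 levels:
15 → 14, 15 → 13, 15 → 12, 15 → 11, 15 → 10, 15 → 9, 15 → 8, 15 → 7...

Each transition produces a photon with a unique energy (and thus wavelength). This count does not depend on Z.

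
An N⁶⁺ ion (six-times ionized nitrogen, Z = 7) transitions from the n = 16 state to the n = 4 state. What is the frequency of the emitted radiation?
9.445e+15 Hz

First, find the transition energy:
E_16 = -13.6057 × 7² / 16² = -2.60422 eV
E_4 = -13.6057 × 7² / 4² = -41.66746 eV
|ΔE| = |E_4 - E_16| = 39.06324 eV

Convert to Joules: E = 39.06324 eV × (1.602177 × 10⁻¹⁹ J/eV) = 6.25862e-18 J

Using E = hf:
f = E/h = 6.25862e-18 J / (6.62607 × 10⁻³⁴ J·s)
f = 9.445e+15 Hz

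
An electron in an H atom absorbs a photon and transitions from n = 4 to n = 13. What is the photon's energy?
0.770 eV

The energy levels of a hydrogen-like atom are E_n = -13.6057 eV / n².

Energy at n = 4: E_4 = -13.6057 / 4² = -0.850356 eV
Energy at n = 13: E_13 = -13.6057 / 13² = -0.080507 eV

The excitation energy is the difference:
ΔE = E_13 - E_4
ΔE = -0.080507 - (-0.850356)
ΔE = 0.770 eV

Since this is positive, energy must be absorbed (photon absorption).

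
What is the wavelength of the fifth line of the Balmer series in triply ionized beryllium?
24.807 nm

The lines of a series are numbered from the longest wavelength (smallest ΔE) outward; the fifth line is the transition from n = n_f + 5 to n_f.
The Balmer series has all transitions ending at n_f = 2.

For Be³⁺ (Z = 4), the fifth line (ε-line) is the jump from n = 7 to n = 2:
E_7 = -13.6057 × 4² / 7² = -4.44268 eV
E_2 = -13.6057 × 4² / 2² = -54.42280 eV
ΔE = E_7 - E_2 = 49.98012 eV

λ = hc/E = 1239.84 eV·nm / 49.98012 eV
λ = 24.807 nm

This is the ε-line of the Balmer series in Be³⁺.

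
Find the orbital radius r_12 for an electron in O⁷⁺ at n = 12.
0.95252 nm (or 9.52519 Å)

The Bohr radius formula is:
r_n = n² a₀ / Z

where a₀ = 0.05291772 nm is the Bohr radius.

For O⁷⁺ (Z = 8) at n = 12:
r_12 = 12² × 0.05291772 nm / 8
r_12 = 144 × 0.05291772 nm / 8
r_12 = 7.620152 nm / 8
r_12 = 0.95252 nm

The electron orbits at approximately 0.95252 nm from the nucleus.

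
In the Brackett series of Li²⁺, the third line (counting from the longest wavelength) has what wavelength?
240.549 nm

The lines of a series are numbered from the longest wavelength (smallest ΔE) outward; the third line is the transition from n = n_f + 3 to n_f.
The Brackett series has all transitions ending at n_f = 4.

For Li²⁺ (Z = 3), the third line (γ-line) is the jump from n = 7 to n = 4:
E_7 = -13.6057 × 3² / 7² = -2.4990061 eV
E_4 = -13.6057 × 3² / 4² = -7.6532063 eV
ΔE = E_7 - E_4 = 5.1542002 eV

λ = hc/E = 1239.84 eV·nm / 5.1542002 eV
λ = 240.549 nm

This is the γ-line of the Brackett series in Li²⁺.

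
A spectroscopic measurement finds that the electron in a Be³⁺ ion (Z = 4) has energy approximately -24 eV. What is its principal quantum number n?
n = 3

The exact energy levels follow E_n = -13.6057 Z² / n² eV with Z = 4.

The measured value (-24 eV) is reported to only 2 significant figures, so we must test candidate n values and see which one matches to that precision.

Candidate energies:
  n = 1:  E = -13.6057 × 4² / 1² = -217.691200 eV
  n = 2:  E = -13.6057 × 4² / 2² = -54.422800 eV
  n = 3:  E = -13.6057 × 4² / 3² = -24.187911 eV  ← matches
  n = 4:  E = -13.6057 × 4² / 4² = -13.605700 eV
  n = 5:  E = -13.6057 × 4² / 5² = -8.707648 eV

Checking against the measurement of -24 eV (2 sig figs), only n = 3 agrees:
E_3 = -24.187911 eV, which rounds to -24 eV ✓

Therefore n = 3.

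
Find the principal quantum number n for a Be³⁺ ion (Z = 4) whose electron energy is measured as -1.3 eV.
n = 13

The exact energy levels follow E_n = -13.6057 Z² / n² eV with Z = 4.

The measured value (-1.3 eV) is reported to only 2 significant figures, so we must test candidate n values and see which one matches to that precision.

Candidate energies:
  n = 11:  E = -13.6057 × 4² / 11² = -1.79910 eV
  n = 12:  E = -13.6057 × 4² / 12² = -1.51174 eV
  n = 13:  E = -13.6057 × 4² / 13² = -1.28811 eV  ← matches
  n = 14:  E = -13.6057 × 4² / 14² = -1.11067 eV
  n = 15:  E = -13.6057 × 4² / 15² = -0.96752 eV

Checking against the measurement of -1.3 eV (2 sig figs), only n = 13 agrees:
E_13 = -1.28811 eV, which rounds to -1.3 eV ✓

Therefore n = 13.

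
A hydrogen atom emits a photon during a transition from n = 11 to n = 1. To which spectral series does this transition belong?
Lyman series

The spectral series in hydrogen are named based on the final (lower) energy level:
- Lyman series: n_final = 1 (ultraviolet)
- Balmer series: n_final = 2 (visible/near-UV)
- Paschen series: n_final = 3 (infrared)
- Brackett series: n_final = 4 (infrared)
- Pfund series: n_final = 5 (far infrared)

Since this transition ends at n = 1, it belongs to the Lyman series.

For reference, this 11 → 1 line has photon energy
ΔE = 13.6057 eV × (1/1² - 1/11²) = 13.4933 eV,
corresponding to wavelength λ = hc/ΔE = 1239.84 eV·nm / 13.4933 eV = 91.89 nm in the ultraviolet region.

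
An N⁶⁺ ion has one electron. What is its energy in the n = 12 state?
-4.62972 eV

For hydrogen-like ions, the energy levels scale with Z²:
E_n = -13.6057 Z² / n² eV

For N⁶⁺ (Z = 7) at n = 12:
E_12 = -13.6057 × 7² / 12²
E_12 = -13.6057 × 49 / 144
E_12 = -666.6793 / 144
E_12 = -4.62972 eV

The energy is 49 times more negative than hydrogen at the same n due to the stronger nuclear charge.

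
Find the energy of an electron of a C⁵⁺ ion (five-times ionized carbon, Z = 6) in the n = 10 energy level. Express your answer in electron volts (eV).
-4.8981 eV

The energy levels of a hydrogen-like atom are given by:
E_n = -13.6057 Z² / n² eV  (with Z = 6 for C⁵⁺)

For n = 10:
E_10 = -13.6057 × 6² / 10²
E_10 = -13.6057 × 36 / 100
E_10 = -4.8981 eV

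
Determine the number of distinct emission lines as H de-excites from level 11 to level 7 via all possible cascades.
10

The electron can occupy levels n = 7, 8, ..., 11 during de-excitation — that is m = 11 - 7 + 1 = 5 distinct levels.

The number of distinct spectral lines equals the number of ways to choose 2 of these m levels (each pair gives one possible emission transition):

Number of lines = m(m-1)/2 = 5×4/2 = 10

These correspond to all possible transitions between the 5 levels:
11 → 10, 11 → 9, 11 → 8, 11 → 7, 10 → 9, 10 → 8, 10 → 7, 9 → 8...

Each transition produces a photon with a unique energy (and thus wavelength). This count does not depend on Z.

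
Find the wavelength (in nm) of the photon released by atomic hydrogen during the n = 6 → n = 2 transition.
410.06931 nm

First, find the transition energy using E_n = -13.6057 / n² eV:
E_6 = -13.6057 / 6² = -0.377936111 eV
E_2 = -13.6057 / 2² = -3.401425000 eV

Photon energy: |ΔE| = |E_2 - E_6| = 3.023488889 eV

Convert to wavelength using E = hc/λ with hc = 1239.84 eV·nm:
λ = hc/E = 1239.84 eV·nm / 3.023488889 eV
λ = 410.06931 nm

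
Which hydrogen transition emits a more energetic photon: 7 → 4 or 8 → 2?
8 → 2

Calculate the energy for each transition:

Transition 7 → 4:
ΔE₁ = |E_4 - E_7| = |-13.6057/4² - (-13.6057/7²)|
ΔE₁ = |-0.85035625000 - (-0.27766734694)| = 0.57268890 eV

Transition 8 → 2:
ΔE₂ = |E_2 - E_8| = |-13.6057/2² - (-13.6057/8²)|
ΔE₂ = |-3.40142500000 - (-0.21258906250)| = 3.18883594 eV

Since 3.18883594 eV > 0.57268890 eV, the transition 8 → 2 emits the more energetic photon.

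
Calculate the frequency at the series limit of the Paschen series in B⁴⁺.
9.14e+15 Hz

The series limit corresponds to the transition from n = ∞ to n = 3.
This is the highest energy (shortest wavelength) transition in the Paschen series.

E_∞ = 0 eV
E_3 = -13.6057 × 5² / 3² = -37.79361111 eV

Energy at series limit:
ΔE = E_∞ - E_3 = 0 - (-37.79361111) = 37.79361111 eV
E = 37.79361111 eV × (1.602177 × 10⁻¹⁹ J/eV) = 6.0552e-18 J
f = E/h = 6.0552e-18 J / (6.62607 × 10⁻³⁴ J·s) = 9.14e+15 Hz

This energy equals the ionization energy from the n = 3 state of B⁴⁺.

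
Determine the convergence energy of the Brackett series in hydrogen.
0.850356 eV

The series limit corresponds to the transition from n = ∞ to n = 4.
This is the highest energy (shortest wavelength) transition in the Brackett series.

E_∞ = 0 eV
E_4 = -13.6057 / 4² = -0.850356 eV

Energy at series limit:
ΔE = E_∞ - E_4 = 0 - (-0.850356) = 0.850356 eV

This energy equals the ionization energy from the n = 4 state of hydrogen.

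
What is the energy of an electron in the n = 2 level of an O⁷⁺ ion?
-217.69 eV

For hydrogen-like ions, the energy levels scale with Z²:
E_n = -13.6057 Z² / n² eV

For O⁷⁺ (Z = 8) at n = 2:
E_2 = -13.6057 × 8² / 2²
E_2 = -13.6057 × 64 / 4
E_2 = -870.7648 / 4
E_2 = -217.69 eV

The energy is 64 times more negative than hydrogen at the same n due to the stronger nuclear charge.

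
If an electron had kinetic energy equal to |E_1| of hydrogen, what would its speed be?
2.19e+06 m/s (or 0.729740% of c)

The binding energy at n = 1 for hydrogen is:
E_1 = -13.6057/1² = -13.60570000 eV
|E_1| = 13.60570000 eV

Convert to Joules:
KE = 13.60570000 eV × (1.602177 × 10⁻¹⁹ J/eV) = 2.1799e-18 J

Using KE = ½mv²:
v = √(2·KE/m_e)
v = √(2 × 2.1799e-18 J / 9.10938 × 10⁻³¹ kg)
v = 2.19e+06 m/s

This is approximately 0.729740% the speed of light.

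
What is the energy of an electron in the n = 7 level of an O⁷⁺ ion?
-17.771 eV

For hydrogen-like ions, the energy levels scale with Z²:
E_n = -13.6057 Z² / n² eV

For O⁷⁺ (Z = 8) at n = 7:
E_7 = -13.6057 × 8² / 7²
E_7 = -13.6057 × 64 / 49
E_7 = -870.7648 / 49
E_7 = -17.771 eV

The energy is 64 times more negative than hydrogen at the same n due to the stronger nuclear charge.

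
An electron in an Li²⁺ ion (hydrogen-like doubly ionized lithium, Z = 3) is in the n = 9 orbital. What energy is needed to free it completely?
1.512 eV

The ionization energy is the energy needed to remove the electron completely (n → ∞).

For a hydrogen-like ion with Z = 3, E_n = -13.6057 Z² / n² eV.

At n = 9: E_9 = -13.6057 × 3² / 9² = -1.511744 eV
At n = ∞: E_∞ = 0 eV

Ionization energy = E_∞ - E_9 = 0 - (-1.511744) = 1.511744 eV
Ionization energy ≈ 1.512 eV

This is also called the binding energy of the electron in state n = 9.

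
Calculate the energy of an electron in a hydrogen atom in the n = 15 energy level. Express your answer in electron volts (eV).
-0.060470 eV

The energy levels of a hydrogen-like atom are given by:
E_n = -13.6057 eV / n²

For n = 15:
E_15 = -13.6057 eV / 15²
E_15 = -13.6057 eV / 225
E_15 = -0.060470 eV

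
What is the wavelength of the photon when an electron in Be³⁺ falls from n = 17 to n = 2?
23.1014 nm

First, find the transition energy using E_n = -13.6057 Z² / n² eV:
E_17 = -13.6057 × 4² / 17² = -0.753257 eV
E_2 = -13.6057 × 4² / 2² = -54.422800 eV

Photon energy: |ΔE| = |E_2 - E_17| = 53.669543 eV

Convert to wavelength using E = hc/λ with hc = 1239.84 eV·nm:
λ = hc/E = 1239.84 eV·nm / 53.669543 eV
λ = 23.1014 nm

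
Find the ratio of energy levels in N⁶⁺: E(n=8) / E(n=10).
1.56250

Using E_n = -13.6057 Z² / n² eV with Z = 7:

E_8 = -13.6057 × 7² / 8² = -666.6793 / 64 = -10.41686406250 eV
E_10 = -13.6057 × 7² / 10² = -666.6793 / 100 = -6.66679300000 eV

The ratio is:
E_8/E_10 = (-10.41686406250) / (-6.66679300000)
E_8/E_10 = (-666.6793/64) / (-666.6793/100)
E_8/E_10 = 100/64
E_8/E_10 = 1.56250
(Note: the Z² factors cancel in the ratio.)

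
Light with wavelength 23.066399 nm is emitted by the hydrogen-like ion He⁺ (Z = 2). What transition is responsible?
n = 9 → n = 1

First, find the photon energy from the wavelength (hc = 1239.84 eV·nm):
E = hc/λ = 1239.84 eV·nm / 23.066399 nm = 53.750913 eV

The energy levels of He⁺ satisfy E_n = -13.6057 × 2² / n² eV, so an emission n_i → n_f releases
ΔE = 13.6057 × 2² × (1/n_f² − 1/n_i²) eV.

Setting ΔE equal to the photon energy:
1/n_f² − 1/n_i² = 53.750913 / (13.6057 × 2²) = 0.98765431

Since 1/n_i² must be positive, we need 1/n_f² > 0.98765431, i.e. n_f ≤ 1. For each allowed n_f, solve n_i = (1/n_f² − 0.98765431)^(−1/2) and check whether it is a whole number:
  n_f = 1: 1/n_i² = 1.00000000 − 0.98765431 = 0.01234569 → n_i = 9.000  → integer, n_i = 9 ✓

Only n_f = 1 gives an integer upper level, n_i = 9.

The transition is from n = 9 to n = 1 (emission).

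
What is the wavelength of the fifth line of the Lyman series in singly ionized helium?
23.43 nm

The lines of a series are numbered from the longest wavelength (smallest ΔE) outward; the fifth line is the transition from n = n_f + 5 to n_f.
The Lyman series has all transitions ending at n_f = 1.

For He⁺ (Z = 2), the fifth line (ε-line) is the jump from n = 6 to n = 1:
E_6 = -13.6057 × 2² / 6² = -1.5117 eV
E_1 = -13.6057 × 2² / 1² = -54.4228 eV
ΔE = E_6 - E_1 = 52.9111 eV

λ = hc/E = 1239.84 eV·nm / 52.9111 eV
λ = 23.43 nm

This is the ε-line of the Lyman series in He⁺.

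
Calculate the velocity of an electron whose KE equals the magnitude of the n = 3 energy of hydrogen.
7.29231e+05 m/s (or 0.243% of c)

The binding energy at n = 3 for hydrogen is:
E_3 = -13.6057/3² = -1.51174444 eV
|E_3| = 1.51174444 eV

Convert to Joules:
KE = 1.51174444 eV × (1.602177 × 10⁻¹⁹ J/eV) = 2.4220822e-19 J

Using KE = ½mv²:
v = √(2·KE/m_e)
v = √(2 × 2.4220822e-19 J / 9.10938 × 10⁻³¹ kg)
v = 7.29231e+05 m/s

This is approximately 0.243% the speed of light.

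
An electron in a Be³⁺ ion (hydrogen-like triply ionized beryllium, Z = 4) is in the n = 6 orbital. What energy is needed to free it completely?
6.04698 eV

The ionization energy is the energy needed to remove the electron completely (n → ∞).

For a hydrogen-like ion with Z = 4, E_n = -13.6057 Z² / n² eV.

At n = 6: E_6 = -13.6057 × 4² / 6² = -6.04697778 eV
At n = ∞: E_∞ = 0 eV

Ionization energy = E_∞ - E_6 = 0 - (-6.04697778) = 6.04697778 eV
Ionization energy ≈ 6.04698 eV

This is also called the binding energy of the electron in state n = 6.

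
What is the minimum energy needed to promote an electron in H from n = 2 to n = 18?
3.35943 eV

The energy levels of a hydrogen-like atom are E_n = -13.6057 eV / n².

Energy at n = 2: E_2 = -13.6057 / 2² = -3.40142500 eV
Energy at n = 18: E_18 = -13.6057 / 18² = -0.04199290 eV

The excitation energy is the difference:
ΔE = E_18 - E_2
ΔE = -0.04199290 - (-3.40142500)
ΔE = 3.35943 eV

Since this is positive, energy must be absorbed (photon absorption).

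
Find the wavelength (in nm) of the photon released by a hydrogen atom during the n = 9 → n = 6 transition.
5904.99805 nm

First, find the transition energy using E_n = -13.6057 / n² eV:
E_9 = -13.6057 / 9² = -0.16797160494 eV
E_6 = -13.6057 / 6² = -0.37793611111 eV

Photon energy: |ΔE| = |E_6 - E_9| = 0.20996450617 eV

Convert to wavelength using E = hc/λ with hc = 1239.84 eV·nm:
λ = hc/E = 1239.84 eV·nm / 0.20996450617 eV
λ = 5904.99805 nm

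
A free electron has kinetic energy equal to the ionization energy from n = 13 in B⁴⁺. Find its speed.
8.4142e+05 m/s (or 0.2807% of c)

The binding energy at n = 13 for B⁴⁺ is:
E_13 = -13.6057 × 5²/13² = -2.0126775 eV
|E_13| = 2.0126775 eV

Convert to Joules:
KE = 2.0126775 eV × (1.602177 × 10⁻¹⁹ J/eV) = 3.224666e-19 J

Using KE = ½mv²:
v = √(2·KE/m_e)
v = √(2 × 3.224666e-19 J / 9.10938 × 10⁻³¹ kg)
v = 8.4142e+05 m/s

This is approximately 0.2807% the speed of light.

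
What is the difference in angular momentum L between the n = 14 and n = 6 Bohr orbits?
8.44e-34 J·s (or 8ℏ)

In the Bohr model, L_n = nℏ where ℏ = 1.0546e-34 J·s.

L_14 = 14ℏ = 1.4764e-33 J·s
L_6 = 6ℏ = 6.3276e-34 J·s

ΔL = L_14 - L_6 = (14 - 6)ℏ = 8ℏ
ΔL = 8 × 1.0546e-34 J·s = 8.44e-34 J·s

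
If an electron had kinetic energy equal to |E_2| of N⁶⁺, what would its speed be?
7.6569e+06 m/s (or 2.554% of c)

The binding energy at n = 2 for N⁶⁺ is:
E_2 = -13.6057 × 7²/2² = -166.66983 eV
|E_2| = 166.66983 eV

Convert to Joules:
KE = 166.66983 eV × (1.602177 × 10⁻¹⁹ J/eV) = 2.670346e-17 J

Using KE = ½mv²:
v = √(2·KE/m_e)
v = √(2 × 2.670346e-17 J / 9.10938 × 10⁻³¹ kg)
v = 7.6569e+06 m/s

This is approximately 2.554% the speed of light.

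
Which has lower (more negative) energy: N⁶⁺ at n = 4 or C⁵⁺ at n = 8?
N⁶⁺ at n = 4 (E = -41.66746 eV)

Using E_n = -13.6057 Z² / n² eV:

N⁶⁺ (Z = 7) at n = 4:
E = -13.6057 × 7² / 4² = -13.6057 × 49 / 16 = -41.66745625 eV

C⁵⁺ (Z = 6) at n = 8:
E = -13.6057 × 6² / 8² = -13.6057 × 36 / 64 = -7.65320625 eV

Since -41.66745625 eV < -7.65320625 eV,
N⁶⁺ at n = 4 is more tightly bound (requires more energy to ionize).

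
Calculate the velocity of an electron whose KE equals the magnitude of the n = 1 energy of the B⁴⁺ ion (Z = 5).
1.0938e+07 m/s (or 3.649% of c)

The binding energy at n = 1 for B⁴⁺ is:
E_1 = -13.6057 × 5²/1² = -340.14250 eV
|E_1| = 340.14250 eV

Convert to Joules:
KE = 340.14250 eV × (1.602177 × 10⁻¹⁹ J/eV) = 5.449685e-17 J

Using KE = ½mv²:
v = √(2·KE/m_e)
v = √(2 × 5.449685e-17 J / 9.10938 × 10⁻³¹ kg)
v = 1.0938e+07 m/s

This is approximately 3.649% the speed of light.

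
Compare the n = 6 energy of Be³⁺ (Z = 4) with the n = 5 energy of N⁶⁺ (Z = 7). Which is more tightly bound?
N⁶⁺ at n = 5 (E = -26.67 eV)

Using E_n = -13.6057 Z² / n² eV:

Be³⁺ (Z = 4) at n = 6:
E = -13.6057 × 4² / 6² = -13.6057 × 16 / 36 = -6.04698 eV

N⁶⁺ (Z = 7) at n = 5:
E = -13.6057 × 7² / 5² = -13.6057 × 49 / 25 = -26.66717 eV

Since -26.66717 eV < -6.04698 eV,
N⁶⁺ at n = 5 is more tightly bound (requires more energy to ionize).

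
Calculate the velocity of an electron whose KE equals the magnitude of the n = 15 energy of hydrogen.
1.45846e+05 m/s (or 0.048649% of c)

The binding energy at n = 15 for hydrogen is:
E_15 = -13.6057/15² = -0.0604697778 eV
|E_15| = 0.0604697778 eV

Convert to Joules:
KE = 0.0604697778 eV × (1.602177 × 10⁻¹⁹ J/eV) = 9.6883287e-21 J

Using KE = ½mv²:
v = √(2·KE/m_e)
v = √(2 × 9.6883287e-21 J / 9.10938 × 10⁻³¹ kg)
v = 1.45846e+05 m/s

This is approximately 0.048649% the speed of light.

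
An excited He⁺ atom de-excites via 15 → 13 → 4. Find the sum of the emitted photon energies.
3.1595 eV

The energy levels of He⁺ are E_n = -13.6057 × 2² / n² eV.

First transition (15 → 13):
ΔE₁ = |E_13 - E_15|
ΔE₁ = |-0.3220284024 - (-0.2418791111)| = 0.0801493 eV

Second transition (13 → 4):
ΔE₂ = |E_4 - E_13|
ΔE₂ = |-3.4014250000 - (-0.3220284024)| = 3.0793966 eV

Total energy released:
E_total = ΔE₁ + ΔE₂ = 0.0801493 + 3.0793966 = 3.1595 eV

Note: This equals the direct transition 15 → 4: 3.1595 eV ✓
Energy is conserved regardless of the path taken.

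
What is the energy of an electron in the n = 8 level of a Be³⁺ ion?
-3.4014 eV

For hydrogen-like ions, the energy levels scale with Z²:
E_n = -13.6057 Z² / n² eV

For Be³⁺ (Z = 4) at n = 8:
E_8 = -13.6057 × 4² / 8²
E_8 = -13.6057 × 16 / 64
E_8 = -217.6912 / 64
E_8 = -3.4014 eV

The energy is 16 times more negative than hydrogen at the same n due to the stronger nuclear charge.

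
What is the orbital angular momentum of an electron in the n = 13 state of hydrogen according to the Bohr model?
1.37094e-33 J·s (or 13ℏ)

In the Bohr model, angular momentum is quantized:
L = nℏ

where ℏ = h/(2π) = 1.0545718e-34 J·s

For n = 13:
L = 13 × 1.0545718e-34 J·s
L = 1.37094e-33 J·s

This can also be written as L = 13ℏ.
The angular momentum is an integer multiple of the reduced Planck constant.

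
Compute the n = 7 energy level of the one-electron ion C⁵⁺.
-9.996024 eV

For hydrogen-like ions, the energy levels scale with Z²:
E_n = -13.6057 Z² / n² eV

For C⁵⁺ (Z = 6) at n = 7:
E_7 = -13.6057 × 6² / 7²
E_7 = -13.6057 × 36 / 49
E_7 = -489.8052 / 49
E_7 = -9.996024 eV

The energy is 36 times more negative than hydrogen at the same n due to the stronger nuclear charge.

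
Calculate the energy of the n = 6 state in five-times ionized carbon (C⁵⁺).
-13.60570 eV

For hydrogen-like ions, the energy levels scale with Z²:
E_n = -13.6057 Z² / n² eV

For C⁵⁺ (Z = 6) at n = 6:
E_6 = -13.6057 × 6² / 6²
E_6 = -13.6057 × 36 / 36
E_6 = -489.8052 / 36
E_6 = -13.60570 eV

The energy is 36 times more negative than hydrogen at the same n due to the stronger nuclear charge.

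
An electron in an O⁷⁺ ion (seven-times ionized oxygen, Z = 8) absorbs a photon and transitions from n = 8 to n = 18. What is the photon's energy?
10.918 eV

The energy levels of a hydrogen-like atom are E_n = -13.6057 Z² eV / n².

Energy at n = 8: E_8 = -13.6057 × 8² / 8² = -13.605700 eV
Energy at n = 18: E_18 = -13.6057 × 8² / 18² = -2.687546 eV

The excitation energy is the difference:
ΔE = E_18 - E_8
ΔE = -2.687546 - (-13.605700)
ΔE = 10.918 eV

Since this is positive, energy must be absorbed (photon absorption).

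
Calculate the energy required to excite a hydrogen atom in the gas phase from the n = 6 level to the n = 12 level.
0.28 eV

The energy levels of a hydrogen-like atom are E_n = -13.6057 eV / n².

Energy at n = 6: E_6 = -13.6057 / 6² = -0.37794 eV
Energy at n = 12: E_12 = -13.6057 / 12² = -0.09448 eV

The excitation energy is the difference:
ΔE = E_12 - E_6
ΔE = -0.09448 - (-0.37794)
ΔE = 0.28 eV

Since this is positive, energy must be absorbed (photon absorption).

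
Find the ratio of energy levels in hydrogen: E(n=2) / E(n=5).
6.2500

Using E_n = -13.6057 Z² / n² eV with Z = 1:

E_2 = -13.6057 / 2² = -13.6057 / 4 = -3.4014250000 eV
E_5 = -13.6057 / 5² = -13.6057 / 25 = -0.5442280000 eV

The ratio is:
E_2/E_5 = (-3.4014250000) / (-0.5442280000)
E_2/E_5 = (-13.6057/4) / (-13.6057/25)
E_2/E_5 = 25/4
E_2/E_5 = 6.2500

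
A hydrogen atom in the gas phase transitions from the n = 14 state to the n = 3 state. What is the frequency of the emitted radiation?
3.49e+14 Hz

First, find the transition energy:
E_14 = -13.6057 / 14² = -0.06942 eV
E_3 = -13.6057 / 3² = -1.51174 eV
|ΔE| = |E_3 - E_14| = 1.44232 eV

Convert to Joules: E = 1.44232 eV × (1.602177 × 10⁻¹⁹ J/eV) = 2.3109e-19 J

Using E = hf:
f = E/h = 2.3109e-19 J / (6.62607 × 10⁻³⁴ J·s)
f = 3.49e+14 Hz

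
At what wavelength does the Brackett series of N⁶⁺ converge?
29.75560 nm

The series limit corresponds to the transition from n = ∞ to n = 4.
This is the highest energy (shortest wavelength) transition in the Brackett series.

E_∞ = 0 eV
E_4 = -13.6057 × 7² / 4² = -41.6674563 eV

Energy at series limit:
ΔE = E_∞ - E_4 = 0 - (-41.6674563) = 41.6674563 eV
λ = hc/E = 1239.84 eV·nm / 41.6674563 eV = 29.75560 nm

This energy equals the ionization energy from the n = 4 state of N⁶⁺.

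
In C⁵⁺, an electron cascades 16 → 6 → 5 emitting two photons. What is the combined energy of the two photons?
17.67891 eV

The energy levels of C⁵⁺ are E_n = -13.6057 × 6² / n² eV.

First transition (16 → 6):
ΔE₁ = |E_6 - E_16|
ΔE₁ = |-13.60570000000 - (-1.91330156250)| = 11.69239844 eV

Second transition (6 → 5):
ΔE₂ = |E_5 - E_6|
ΔE₂ = |-19.59220800000 - (-13.60570000000)| = 5.98650800 eV

Total energy released:
E_total = ΔE₁ + ΔE₂ = 11.69239844 + 5.98650800 = 17.67891 eV

Note: This equals the direct transition 16 → 5: 17.67891 eV ✓
Energy is conserved regardless of the path taken.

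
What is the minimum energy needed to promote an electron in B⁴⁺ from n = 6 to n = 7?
2.507 eV

The energy levels of a hydrogen-like atom are E_n = -13.6057 Z² eV / n².

Energy at n = 6: E_6 = -13.6057 × 5² / 6² = -9.448403 eV
Energy at n = 7: E_7 = -13.6057 × 5² / 7² = -6.941684 eV

The excitation energy is the difference:
ΔE = E_7 - E_6
ΔE = -6.941684 - (-9.448403)
ΔE = 2.507 eV

Since this is positive, energy must be absorbed (photon absorption).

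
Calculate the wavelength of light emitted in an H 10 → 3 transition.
901.25 nm

First, find the transition energy using E_n = -13.6057 / n² eV:
E_10 = -13.6057 / 10² = -0.136057 eV
E_3 = -13.6057 / 3² = -1.511744 eV

Photon energy: |ΔE| = |E_3 - E_10| = 1.375687 eV

Convert to wavelength using E = hc/λ with hc = 1239.84 eV·nm:
λ = hc/E = 1239.84 eV·nm / 1.375687 eV
λ = 901.25 nm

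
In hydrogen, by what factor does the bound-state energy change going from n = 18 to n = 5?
12.96000

Using E_n = -13.6057 Z² / n² eV with Z = 1:

E_5 = -13.6057 / 5² = -13.6057 / 25 = -0.54422800000 eV
E_18 = -13.6057 / 18² = -13.6057 / 324 = -0.04199290123 eV

The ratio is:
E_5/E_18 = (-0.54422800000) / (-0.04199290123)
E_5/E_18 = (-13.6057/25) / (-13.6057/324)
E_5/E_18 = 324/25
E_5/E_18 = 12.96000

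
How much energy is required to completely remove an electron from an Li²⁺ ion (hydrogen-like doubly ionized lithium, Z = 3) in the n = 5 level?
4.898052 eV

The ionization energy is the energy needed to remove the electron completely (n → ∞).

For a hydrogen-like ion with Z = 3, E_n = -13.6057 Z² / n² eV.

At n = 5: E_5 = -13.6057 × 3² / 5² = -4.898052000 eV
At n = ∞: E_∞ = 0 eV

Ionization energy = E_∞ - E_5 = 0 - (-4.898052000) = 4.898052000 eV
Ionization energy ≈ 4.898052 eV

This is also called the binding energy of the electron in state n = 5.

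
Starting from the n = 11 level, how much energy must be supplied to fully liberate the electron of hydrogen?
0.11244 eV

The ionization energy is the energy needed to remove the electron completely (n → ∞).

For hydrogen, E_n = -13.6057 eV / n².

At n = 11: E_11 = -13.6057 / 11² = -0.11244380 eV
At n = ∞: E_∞ = 0 eV

Ionization energy = E_∞ - E_11 = 0 - (-0.11244380) = 0.11244380 eV
Ionization energy ≈ 0.11244 eV

This is also called the binding energy of the electron in state n = 11.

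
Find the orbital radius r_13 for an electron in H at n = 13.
8.943095 nm (or 89.430948 Å)

The Bohr radius formula is:
r_n = n² a₀ / Z

where a₀ = 0.052917721 nm is the Bohr radius.

For H (Z = 1) at n = 13:
r_13 = 13² × 0.052917721 nm / 1
r_13 = 169 × 0.052917721 nm / 1
r_13 = 8.9430948 nm / 1
r_13 = 8.943095 nm

The electron orbits at approximately 8.943095 nm from the nucleus.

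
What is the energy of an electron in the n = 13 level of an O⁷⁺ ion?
-5.15 eV

For hydrogen-like ions, the energy levels scale with Z²:
E_n = -13.6057 Z² / n² eV

For O⁷⁺ (Z = 8) at n = 13:
E_13 = -13.6057 × 8² / 13²
E_13 = -13.6057 × 64 / 169
E_13 = -870.7648 / 169
E_13 = -5.15 eV

The energy is 64 times more negative than hydrogen at the same n due to the stronger nuclear charge.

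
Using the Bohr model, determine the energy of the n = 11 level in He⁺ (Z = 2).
-0.45 eV

For hydrogen-like ions, the energy levels scale with Z²:
E_n = -13.6057 Z² / n² eV

For He⁺ (Z = 2) at n = 11:
E_11 = -13.6057 × 2² / 11²
E_11 = -13.6057 × 4 / 121
E_11 = -54.4228 / 121
E_11 = -0.45 eV

The energy is 4 times more negative than hydrogen at the same n due to the stronger nuclear charge.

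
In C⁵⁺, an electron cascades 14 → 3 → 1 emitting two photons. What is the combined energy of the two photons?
487.306 eV

The energy levels of C⁵⁺ are E_n = -13.6057 × 6² / n² eV.

First transition (14 → 3):
ΔE₁ = |E_3 - E_14|
ΔE₁ = |-54.422800000 - (-2.499006122)| = 51.923794 eV

Second transition (3 → 1):
ΔE₂ = |E_1 - E_3|
ΔE₂ = |-489.805200000 - (-54.422800000)| = 435.382400 eV

Total energy released:
E_total = ΔE₁ + ΔE₂ = 51.923794 + 435.382400 = 487.306 eV

Note: This equals the direct transition 14 → 1: 487.306 eV ✓
Energy is conserved regardless of the path taken.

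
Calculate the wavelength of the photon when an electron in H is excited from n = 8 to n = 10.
16200.2690 nm

First, find the transition energy using E_n = -13.6057 / n² eV:
E_8 = -13.6057 / 8² = -0.212589062500 eV
E_10 = -13.6057 / 10² = -0.136057000000 eV

Photon energy: |ΔE| = |E_10 - E_8| = 0.076532062500 eV

Convert to wavelength using E = hc/λ with hc = 1239.84 eV·nm:
λ = hc/E = 1239.84 eV·nm / 0.076532062500 eV
λ = 16200.2690 nm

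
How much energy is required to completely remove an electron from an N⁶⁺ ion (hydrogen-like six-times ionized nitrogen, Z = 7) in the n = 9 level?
8.230609 eV

The ionization energy is the energy needed to remove the electron completely (n → ∞).

For a hydrogen-like ion with Z = 7, E_n = -13.6057 Z² / n² eV.

At n = 9: E_9 = -13.6057 × 7² / 9² = -8.230608642 eV
At n = ∞: E_∞ = 0 eV

Ionization energy = E_∞ - E_9 = 0 - (-8.230608642) = 8.230608642 eV
Ionization energy ≈ 8.230609 eV

This is also called the binding energy of the electron in state n = 9.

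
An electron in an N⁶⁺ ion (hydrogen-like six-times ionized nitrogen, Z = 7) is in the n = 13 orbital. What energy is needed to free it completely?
3.9448 eV

The ionization energy is the energy needed to remove the electron completely (n → ∞).

For a hydrogen-like ion with Z = 7, E_n = -13.6057 Z² / n² eV.

At n = 13: E_13 = -13.6057 × 7² / 13² = -3.9448479 eV
At n = ∞: E_∞ = 0 eV

Ionization energy = E_∞ - E_13 = 0 - (-3.9448479) = 3.9448479 eV
Ionization energy ≈ 3.9448 eV

This is also called the binding energy of the electron in state n = 13.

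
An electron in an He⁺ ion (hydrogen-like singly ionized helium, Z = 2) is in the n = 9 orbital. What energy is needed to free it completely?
0.671886 eV

The ionization energy is the energy needed to remove the electron completely (n → ∞).

For a hydrogen-like ion with Z = 2, E_n = -13.6057 Z² / n² eV.

At n = 9: E_9 = -13.6057 × 2² / 9² = -0.671886420 eV
At n = ∞: E_∞ = 0 eV

Ionization energy = E_∞ - E_9 = 0 - (-0.671886420) = 0.671886420 eV
Ionization energy ≈ 0.671886 eV

This is also called the binding energy of the electron in state n = 9.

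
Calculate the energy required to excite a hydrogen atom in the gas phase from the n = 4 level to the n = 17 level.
0.8033 eV

The energy levels of a hydrogen-like atom are E_n = -13.6057 eV / n².

Energy at n = 4: E_4 = -13.6057 / 4² = -0.8503563 eV
Energy at n = 17: E_17 = -13.6057 / 17² = -0.0470785 eV

The excitation energy is the difference:
ΔE = E_17 - E_4
ΔE = -0.0470785 - (-0.8503563)
ΔE = 0.8033 eV

Since this is positive, energy must be absorbed (photon absorption).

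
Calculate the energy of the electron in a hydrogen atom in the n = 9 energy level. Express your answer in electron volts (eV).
-0.17 eV

The energy levels of a hydrogen-like atom are given by:
E_n = -13.6057 eV / n²

For n = 9:
E_9 = -13.6057 eV / 9²
E_9 = -13.6057 eV / 81
E_9 = -0.17 eV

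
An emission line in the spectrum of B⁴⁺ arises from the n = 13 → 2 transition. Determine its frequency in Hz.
2.0075e+16 Hz

First, find the transition energy:
E_13 = -13.6057 × 5² / 13² = -2.01267751 eV
E_2 = -13.6057 × 5² / 2² = -85.03562500 eV
|ΔE| = |E_2 - E_13| = 83.02294749 eV

Convert to Joules: E = 83.02294749 eV × (1.602177 × 10⁻¹⁹ J/eV) = 1.330175e-17 J

Using E = hf:
f = E/h = 1.330175e-17 J / (6.62607 × 10⁻³⁴ J·s)
f = 2.0075e+16 Hz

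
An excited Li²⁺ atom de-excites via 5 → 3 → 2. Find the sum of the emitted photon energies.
25.71 eV

The energy levels of Li²⁺ are E_n = -13.6057 × 3² / n² eV.

First transition (5 → 3):
ΔE₁ = |E_3 - E_5|
ΔE₁ = |-13.60570000 - (-4.89805200)| = 8.70765 eV

Second transition (3 → 2):
ΔE₂ = |E_2 - E_3|
ΔE₂ = |-30.61282500 - (-13.60570000)| = 17.00713 eV

Total energy released:
E_total = ΔE₁ + ΔE₂ = 8.70765 + 17.00713 = 25.71 eV

Note: This equals the direct transition 5 → 2: 25.71 eV ✓
Energy is conserved regardless of the path taken.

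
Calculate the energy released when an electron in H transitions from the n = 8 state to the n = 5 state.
0.331639 eV

The energy levels are E_n = -13.6057 eV / n².

Energy at n = 8: E_8 = -13.6057 / 8² = -0.212589063 eV
Energy at n = 5: E_5 = -13.6057 / 5² = -0.544228000 eV

For emission (electron falling to lower state), the photon energy is:
E_photon = E_8 - E_5 = |-0.212589063 - (-0.544228000)|
E_photon = 0.331639 eV

This energy is carried away by the emitted photon.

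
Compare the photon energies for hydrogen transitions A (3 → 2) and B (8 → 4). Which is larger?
3 → 2

Calculate the energy for each transition:

Transition 3 → 2:
ΔE₁ = |E_2 - E_3| = |-13.6057/2² - (-13.6057/3²)|
ΔE₁ = |-3.40142500 - (-1.51174444)| = 1.88968 eV

Transition 8 → 4:
ΔE₂ = |E_4 - E_8| = |-13.6057/4² - (-13.6057/8²)|
ΔE₂ = |-0.85035625 - (-0.21258906)| = 0.63777 eV

Since 1.88968 eV > 0.63777 eV, the transition 3 → 2 emits the more energetic photon.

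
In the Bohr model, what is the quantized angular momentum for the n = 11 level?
1.1600e-33 J·s (or 11ℏ)

In the Bohr model, angular momentum is quantized:
L = nℏ

where ℏ = h/(2π) = 1.054572e-34 J·s

For n = 11:
L = 11 × 1.054572e-34 J·s
L = 1.1600e-33 J·s

This can also be written as L = 11ℏ.
The angular momentum is an integer multiple of the reduced Planck constant.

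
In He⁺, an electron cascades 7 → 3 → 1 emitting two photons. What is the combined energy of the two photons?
53.312131 eV

The energy levels of He⁺ are E_n = -13.6057 × 2² / n² eV.

First transition (7 → 3):
ΔE₁ = |E_3 - E_7|
ΔE₁ = |-6.046977777778 - (-1.110669387755)| = 4.936308390 eV

Second transition (3 → 1):
ΔE₂ = |E_1 - E_3|
ΔE₂ = |-54.422800000000 - (-6.046977777778)| = 48.375822222 eV

Total energy released:
E_total = ΔE₁ + ΔE₂ = 4.936308390 + 48.375822222 = 53.312131 eV

Note: This equals the direct transition 7 → 1: 53.312131 eV ✓
Energy is conserved regardless of the path taken.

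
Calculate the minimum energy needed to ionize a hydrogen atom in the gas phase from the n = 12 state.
0.0945 eV

The ionization energy is the energy needed to remove the electron completely (n → ∞).

For hydrogen, E_n = -13.6057 eV / n².

At n = 12: E_12 = -13.6057 / 12² = -0.0944840 eV
At n = ∞: E_∞ = 0 eV

Ionization energy = E_∞ - E_12 = 0 - (-0.0944840) = 0.0944840 eV
Ionization energy ≈ 0.0945 eV

This is also called the binding energy of the electron in state n = 12.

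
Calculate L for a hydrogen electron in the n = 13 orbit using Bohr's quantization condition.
1.37e-33 J·s (or 13ℏ)

In the Bohr model, angular momentum is quantized:
L = nℏ

where ℏ = h/(2π) = 1.0546e-34 J·s

For n = 13:
L = 13 × 1.0546e-34 J·s
L = 1.37e-33 J·s

This can also be written as L = 13ℏ.
The angular momentum is an integer multiple of the reduced Planck constant.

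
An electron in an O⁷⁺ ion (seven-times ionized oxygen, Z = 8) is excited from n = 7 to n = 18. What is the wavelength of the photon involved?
82.200257 nm

First, find the transition energy using E_n = -13.6057 Z² / n² eV:
E_7 = -13.6057 × 8² / 7² = -17.77071020 eV
E_18 = -13.6057 × 8² / 18² = -2.68754568 eV

Photon energy: |ΔE| = |E_18 - E_7| = 15.08316452 eV

Convert to wavelength using E = hc/λ with hc = 1239.84 eV·nm:
λ = hc/E = 1239.84 eV·nm / 15.08316452 eV
λ = 82.200257 nm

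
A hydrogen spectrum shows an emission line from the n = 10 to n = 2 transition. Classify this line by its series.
Balmer series

The spectral series in hydrogen are named based on the final (lower) energy level:
- Lyman series: n_final = 1 (ultraviolet)
- Balmer series: n_final = 2 (visible/near-UV)
- Paschen series: n_final = 3 (infrared)
- Brackett series: n_final = 4 (infrared)
- Pfund series: n_final = 5 (far infrared)

Since this transition ends at n = 2, it belongs to the Balmer series.

For reference, this 10 → 2 line has photon energy
ΔE = 13.6057 eV × (1/2² - 1/10²) = 3.26536800 eV,
corresponding to wavelength λ = hc/ΔE = 1239.84 eV·nm / 3.26536800 eV = 379.6938 nm in the visible/near-UV region.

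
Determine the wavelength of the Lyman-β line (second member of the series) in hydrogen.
102.51733 nm

The lines of a series are numbered from the longest wavelength (smallest ΔE) outward; the second line is the transition from n = n_f + 2 to n_f.
The Lyman series has all transitions ending at n_f = 1.

For H, the second line (β-line) is the jump from n = 3 to n = 1:
E_3 = -13.6057 / 3² = -1.51174444 eV
E_1 = -13.6057 / 1² = -13.60570000 eV
ΔE = E_3 - E_1 = 12.09395556 eV

λ = hc/E = 1239.84 eV·nm / 12.09395556 eV
λ = 102.51733 nm

This is the β-line of the Lyman series in H.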